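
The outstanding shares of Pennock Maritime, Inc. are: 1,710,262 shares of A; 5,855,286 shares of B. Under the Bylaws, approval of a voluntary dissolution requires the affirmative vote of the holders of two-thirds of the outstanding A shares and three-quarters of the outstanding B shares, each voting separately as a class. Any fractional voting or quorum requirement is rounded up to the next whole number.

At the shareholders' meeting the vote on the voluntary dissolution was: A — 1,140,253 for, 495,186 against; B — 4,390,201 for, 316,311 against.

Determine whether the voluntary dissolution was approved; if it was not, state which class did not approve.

Not approved — the B shares did not give the required vote.

A: 2/3 of 1710262 = 1140174.67, rounded up to 1140175; 1,140,175 required, 1,140,253 in favor — approved.
B: 3/4 of 5855286 = 4391464.50, rounded up to 4391465; 4,391,465 required, 4,390,201 in favor — not approved.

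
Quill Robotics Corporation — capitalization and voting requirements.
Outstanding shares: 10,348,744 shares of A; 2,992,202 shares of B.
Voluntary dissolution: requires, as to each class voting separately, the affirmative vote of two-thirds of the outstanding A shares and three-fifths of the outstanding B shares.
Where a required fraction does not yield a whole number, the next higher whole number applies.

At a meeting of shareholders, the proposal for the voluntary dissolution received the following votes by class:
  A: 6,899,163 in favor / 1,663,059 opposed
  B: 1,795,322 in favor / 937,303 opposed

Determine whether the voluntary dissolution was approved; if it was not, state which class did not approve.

Approved — every class gave the required vote.

A: 2/3 of 10348744 = 6899162.67, rounded up to 6899163; 6,899,163 required, 6,899,163 in favor — approved.
B: 3/5 of 2992202 = 1795321.20, rounded up to 1795322; 1,795,322 required, 1,795,322 in favor — approved.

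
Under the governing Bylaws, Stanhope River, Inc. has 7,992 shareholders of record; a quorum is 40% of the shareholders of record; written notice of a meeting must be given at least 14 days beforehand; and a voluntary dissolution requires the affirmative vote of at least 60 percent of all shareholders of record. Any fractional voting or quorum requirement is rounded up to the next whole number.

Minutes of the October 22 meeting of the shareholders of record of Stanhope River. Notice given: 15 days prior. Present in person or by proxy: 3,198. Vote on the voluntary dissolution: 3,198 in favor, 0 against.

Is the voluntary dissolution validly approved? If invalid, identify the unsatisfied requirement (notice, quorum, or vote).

Notice: 15 days given; 14 required. Satisfied.
Quorum: 40% of 7,992 = 3,196.80, rounded up to 3,197; 3,198 present. Satisfied.
Vote: requires three-fifths of all shareholders of record (7,992); 3/5 of 7992 = 4795.20, rounded up to 4796, so 4,796 needed; 3,198 in favor. Not satisfied.

Invalid — vote requirement not satisfied.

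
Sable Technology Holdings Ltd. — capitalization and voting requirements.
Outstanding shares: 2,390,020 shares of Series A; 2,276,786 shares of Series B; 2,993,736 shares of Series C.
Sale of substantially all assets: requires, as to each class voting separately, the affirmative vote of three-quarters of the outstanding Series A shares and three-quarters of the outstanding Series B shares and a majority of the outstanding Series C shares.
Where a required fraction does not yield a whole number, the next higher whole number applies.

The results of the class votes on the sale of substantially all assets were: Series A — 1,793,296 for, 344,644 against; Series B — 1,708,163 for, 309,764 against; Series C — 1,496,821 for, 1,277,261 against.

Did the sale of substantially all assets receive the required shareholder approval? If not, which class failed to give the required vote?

Not approved — the Series C shares did not give the required vote.

Series A: 3/4 of 2390020 = 1792515; 1,792,515 required, 1,793,296 in favor — approved.
Series B: 3/4 of 2276786 = 1707589.50, rounded up to 1707590; 1,707,590 required, 1,708,163 in favor — approved.
Series C: a majority of 2993736 is 1496869; 1,496,869 required, 1,496,821 in favor — not approved.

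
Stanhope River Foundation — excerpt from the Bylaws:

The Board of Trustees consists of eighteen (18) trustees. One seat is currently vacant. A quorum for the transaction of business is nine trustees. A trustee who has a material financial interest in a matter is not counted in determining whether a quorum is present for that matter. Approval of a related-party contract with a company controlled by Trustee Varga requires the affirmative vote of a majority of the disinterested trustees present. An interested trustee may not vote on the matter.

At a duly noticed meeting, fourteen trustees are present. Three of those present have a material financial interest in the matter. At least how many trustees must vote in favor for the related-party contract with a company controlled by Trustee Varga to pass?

6

The related-party contract with a company controlled by Trustee Varga requires a majority of the disinterested trustees present (14 − 3 = 11).
A majority of 11 is 6.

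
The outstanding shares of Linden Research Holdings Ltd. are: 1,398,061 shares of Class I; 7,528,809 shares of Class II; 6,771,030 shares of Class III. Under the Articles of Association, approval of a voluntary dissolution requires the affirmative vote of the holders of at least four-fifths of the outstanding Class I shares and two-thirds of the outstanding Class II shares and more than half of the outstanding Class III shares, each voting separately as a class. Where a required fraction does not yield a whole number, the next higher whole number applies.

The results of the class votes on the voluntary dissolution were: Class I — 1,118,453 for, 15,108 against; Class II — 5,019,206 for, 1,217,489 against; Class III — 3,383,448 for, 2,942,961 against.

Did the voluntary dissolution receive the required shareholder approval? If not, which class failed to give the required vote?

Not approved — the Class III shares did not give the required vote.

Class I: 4/5 of 1398061 = 1118448.80, rounded up to 1118449; 1,118,449 required, 1,118,453 in favor — approved.
Class II: 2/3 of 7528809 = 5019206; 5,019,206 required, 5,019,206 in favor — approved.
Class III: a majority of 6771030 is 3385516; 3,385,516 required, 3,383,448 in favor — not approved.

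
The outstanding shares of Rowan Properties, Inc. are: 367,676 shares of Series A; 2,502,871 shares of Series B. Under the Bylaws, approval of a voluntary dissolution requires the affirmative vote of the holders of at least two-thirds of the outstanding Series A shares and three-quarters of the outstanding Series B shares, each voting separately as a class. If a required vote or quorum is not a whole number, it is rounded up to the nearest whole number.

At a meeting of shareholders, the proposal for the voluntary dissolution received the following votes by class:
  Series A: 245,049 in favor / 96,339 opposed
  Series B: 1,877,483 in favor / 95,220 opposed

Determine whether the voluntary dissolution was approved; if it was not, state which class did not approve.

Series A: 2/3 of 367676 = 245117.33, rounded up to 245118; 245,118 required, 245,049 in favor — not approved.
Series B: 3/4 of 2502871 = 1877153.25, rounded up to 1877154; 1,877,154 required, 1,877,483 in favor — approved.

Not approved — the Series A shares did not give the required vote.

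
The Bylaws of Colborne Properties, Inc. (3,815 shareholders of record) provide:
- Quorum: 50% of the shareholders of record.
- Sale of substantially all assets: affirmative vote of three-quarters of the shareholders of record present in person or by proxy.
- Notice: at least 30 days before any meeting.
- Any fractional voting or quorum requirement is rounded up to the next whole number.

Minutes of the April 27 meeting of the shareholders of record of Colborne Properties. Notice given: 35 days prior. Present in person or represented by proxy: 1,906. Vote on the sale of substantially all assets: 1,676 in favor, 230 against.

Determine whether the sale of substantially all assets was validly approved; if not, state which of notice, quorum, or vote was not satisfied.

Notice: 35 days given; 30 required. Satisfied.
Quorum: 50% of 3,815 = 1,907.50, rounded up to 1,908; 1,906 present. Not satisfied.
Vote: requires three-fourths of those present (1,906); 3/4 of 1906 = 1429.50, rounded up to 1430, so 1,430 needed; 1,676 in favor. Satisfied.

Invalid — quorum requirement not satisfied.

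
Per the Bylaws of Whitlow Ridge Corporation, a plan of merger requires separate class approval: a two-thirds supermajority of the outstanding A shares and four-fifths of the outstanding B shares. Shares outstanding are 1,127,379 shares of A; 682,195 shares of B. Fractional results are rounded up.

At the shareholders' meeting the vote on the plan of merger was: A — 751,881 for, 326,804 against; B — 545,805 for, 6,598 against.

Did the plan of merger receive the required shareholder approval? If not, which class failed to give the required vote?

A: 2/3 of 1127379 = 751586; 751,586 required, 751,881 in favor — approved.
B: 4/5 of 682195 = 545756; 545,756 required, 545,805 in favor — approved.

Approved — every class gave the required vote.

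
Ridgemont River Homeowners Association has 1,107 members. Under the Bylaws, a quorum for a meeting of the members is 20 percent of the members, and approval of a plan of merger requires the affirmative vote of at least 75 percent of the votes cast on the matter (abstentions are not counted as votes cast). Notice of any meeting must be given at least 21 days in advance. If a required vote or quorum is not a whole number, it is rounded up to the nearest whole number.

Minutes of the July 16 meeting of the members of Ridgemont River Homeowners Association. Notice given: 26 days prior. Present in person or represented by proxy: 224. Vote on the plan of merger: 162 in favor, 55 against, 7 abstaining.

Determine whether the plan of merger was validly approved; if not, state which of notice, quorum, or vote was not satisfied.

Invalid — vote requirement not satisfied.

Notice: 26 days given; 21 required. Satisfied.
Quorum: 20% of 1,107 = 221.40, rounded up to 222; 224 present. Satisfied.
Vote: requires three-fourths of the votes cast (224 − 7 abstaining = 217); 3/4 of 217 = 162.75, rounded up to 163, so 163 needed; 162 in favor. Not satisfied.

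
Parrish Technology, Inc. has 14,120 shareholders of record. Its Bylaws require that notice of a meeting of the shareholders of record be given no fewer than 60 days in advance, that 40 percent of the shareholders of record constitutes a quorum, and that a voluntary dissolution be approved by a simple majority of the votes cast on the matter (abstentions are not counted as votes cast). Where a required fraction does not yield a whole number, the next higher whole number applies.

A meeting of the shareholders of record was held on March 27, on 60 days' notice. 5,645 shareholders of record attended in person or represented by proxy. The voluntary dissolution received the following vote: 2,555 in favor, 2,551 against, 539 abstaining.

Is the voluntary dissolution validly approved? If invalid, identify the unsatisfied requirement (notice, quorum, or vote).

Invalid — quorum requirement not satisfied.

Notice: 60 days given; 60 required. Satisfied.
Quorum: 40% of 14,120 = 5,648; 5,645 present. Not satisfied.
Vote: requires a majority of the votes cast (5,645 − 539 abstaining = 5,106); a majority of 5106 is 2554, so 2,554 needed; 2,555 in favor. Satisfied.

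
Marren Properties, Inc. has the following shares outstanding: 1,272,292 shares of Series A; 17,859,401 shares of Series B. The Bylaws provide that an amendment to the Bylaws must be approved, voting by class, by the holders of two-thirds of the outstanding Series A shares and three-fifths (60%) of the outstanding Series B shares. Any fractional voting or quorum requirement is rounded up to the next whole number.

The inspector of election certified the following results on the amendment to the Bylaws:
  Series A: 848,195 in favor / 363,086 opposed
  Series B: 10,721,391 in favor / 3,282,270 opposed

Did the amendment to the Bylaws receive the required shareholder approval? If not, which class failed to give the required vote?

Series A: 2/3 of 1272292 = 848194.67, rounded up to 848195; 848,195 required, 848,195 in favor — approved.
Series B: 3/5 of 17859401 = 10715640.60, rounded up to 10715641; 10,715,641 required, 10,721,391 in favor — approved.

Approved — every class gave the required vote.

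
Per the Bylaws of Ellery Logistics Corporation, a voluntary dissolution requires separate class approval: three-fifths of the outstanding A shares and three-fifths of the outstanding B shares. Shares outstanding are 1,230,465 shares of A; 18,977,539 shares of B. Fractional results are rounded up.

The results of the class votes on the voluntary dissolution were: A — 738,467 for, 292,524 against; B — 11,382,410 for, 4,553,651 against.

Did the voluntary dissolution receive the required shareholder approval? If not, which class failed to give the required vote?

Not approved — the B shares did not give the required vote.

A: 3/5 of 1230465 = 738279; 738,279 required, 738,467 in favor — approved.
B: 3/5 of 18977539 = 11386523.40, rounded up to 11386524; 11,386,524 required, 11,382,410 in favor — not approved.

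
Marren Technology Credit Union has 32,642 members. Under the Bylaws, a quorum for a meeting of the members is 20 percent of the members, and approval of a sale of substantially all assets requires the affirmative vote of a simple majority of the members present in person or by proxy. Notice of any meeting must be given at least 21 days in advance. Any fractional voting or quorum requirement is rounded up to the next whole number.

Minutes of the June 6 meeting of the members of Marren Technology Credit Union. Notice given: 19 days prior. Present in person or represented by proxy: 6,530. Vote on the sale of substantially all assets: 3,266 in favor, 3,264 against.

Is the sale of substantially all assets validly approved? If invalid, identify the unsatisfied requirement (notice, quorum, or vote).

Notice: 19 days given; 21 required. Not satisfied.
Quorum: 20% of 32,642 = 6,528.40, rounded up to 6,529; 6,530 present. Satisfied.
Vote: requires a majority of those present (6,530); a majority of 6530 is 3266, so 3,266 needed; 3,266 in favor. Satisfied.

Invalid — notice requirement not satisfied.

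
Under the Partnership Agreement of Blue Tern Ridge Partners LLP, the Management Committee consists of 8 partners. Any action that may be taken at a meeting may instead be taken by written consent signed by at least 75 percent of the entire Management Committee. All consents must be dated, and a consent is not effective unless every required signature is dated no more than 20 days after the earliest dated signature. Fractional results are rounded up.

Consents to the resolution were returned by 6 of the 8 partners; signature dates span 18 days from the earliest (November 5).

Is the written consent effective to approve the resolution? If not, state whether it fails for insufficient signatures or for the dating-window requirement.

Signatures required: at least 75 percent of 8 — 3/4 of 8 = 6, so 6 needed; 6 signed. Sufficient.
Dating window: the latest signature is 18 days after the earliest; the limit is 20 days. Within the window.

Effective — both the signature and dating-window requirements are satisfied.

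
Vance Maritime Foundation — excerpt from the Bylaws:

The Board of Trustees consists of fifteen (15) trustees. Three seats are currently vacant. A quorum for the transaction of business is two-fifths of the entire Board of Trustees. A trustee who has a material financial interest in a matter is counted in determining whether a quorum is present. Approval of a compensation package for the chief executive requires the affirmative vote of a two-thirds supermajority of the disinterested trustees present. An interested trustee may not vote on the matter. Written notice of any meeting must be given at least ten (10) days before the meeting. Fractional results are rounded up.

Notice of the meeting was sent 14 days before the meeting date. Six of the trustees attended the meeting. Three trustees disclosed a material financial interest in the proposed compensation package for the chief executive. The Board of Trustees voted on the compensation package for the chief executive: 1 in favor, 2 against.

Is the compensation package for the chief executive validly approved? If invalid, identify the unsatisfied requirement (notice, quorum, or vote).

Notice: 14 days given; 10 required (14 ≥ 10). Satisfied.
Quorum: 6 present (interested trustees count toward quorum); quorum is 6. Satisfied.
Vote: the compensation package for the chief executive requires two-thirds of the disinterested trustees present (6 − 3 = 3). 2/3 of 3 = 2, so 2 affirmative votes are needed; 1 voted in favor. Not satisfied.

Invalid — vote requirement not satisfied.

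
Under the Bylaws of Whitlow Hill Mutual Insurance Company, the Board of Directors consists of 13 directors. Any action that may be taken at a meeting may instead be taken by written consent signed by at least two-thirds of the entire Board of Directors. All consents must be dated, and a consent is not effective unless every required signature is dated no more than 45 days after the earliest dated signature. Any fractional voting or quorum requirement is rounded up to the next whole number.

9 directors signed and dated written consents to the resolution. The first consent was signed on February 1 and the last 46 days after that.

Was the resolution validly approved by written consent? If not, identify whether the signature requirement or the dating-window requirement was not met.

Not effective — dating-window requirement not satisfied.

Signatures required: at least two-thirds of 13 — 2/3 of 13 = 8.67, rounded up to 9, so 9 needed; 9 signed. Sufficient.
Dating window: the latest signature is 46 days after the earliest; the limit is 45 days. Outside the window.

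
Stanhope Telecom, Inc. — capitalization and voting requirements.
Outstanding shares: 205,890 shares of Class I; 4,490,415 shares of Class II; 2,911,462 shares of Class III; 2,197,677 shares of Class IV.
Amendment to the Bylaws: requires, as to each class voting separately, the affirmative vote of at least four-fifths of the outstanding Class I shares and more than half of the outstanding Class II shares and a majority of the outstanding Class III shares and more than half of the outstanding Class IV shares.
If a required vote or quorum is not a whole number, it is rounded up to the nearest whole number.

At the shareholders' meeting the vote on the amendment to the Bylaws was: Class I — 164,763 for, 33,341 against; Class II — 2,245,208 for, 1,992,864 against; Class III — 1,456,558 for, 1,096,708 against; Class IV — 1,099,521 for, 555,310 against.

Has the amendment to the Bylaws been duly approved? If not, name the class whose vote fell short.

Class I: 4/5 of 205890 = 164712; 164,712 required, 164,763 in favor — approved.
Class II: a majority of 4490415 is 2245208; 2,245,208 required, 2,245,208 in favor — approved.
Class III: a majority of 2911462 is 1455732; 1,455,732 required, 1,456,558 in favor — approved.
Class IV: a majority of 2197677 is 1098839; 1,098,839 required, 1,099,521 in favor — approved.

Approved — every class gave the required vote.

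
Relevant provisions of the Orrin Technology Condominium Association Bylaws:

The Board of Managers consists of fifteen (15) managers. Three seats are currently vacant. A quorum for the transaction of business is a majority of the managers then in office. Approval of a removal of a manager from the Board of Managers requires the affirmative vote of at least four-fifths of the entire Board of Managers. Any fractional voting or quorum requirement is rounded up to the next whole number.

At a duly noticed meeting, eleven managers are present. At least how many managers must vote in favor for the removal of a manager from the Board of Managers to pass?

12

The removal of a manager from the Board of Managers requires four-fifths of the entire Board of Managers (15).
4/5 of 15 = 12.
(Only 11 can vote, so the removal of a manager from the Board of Managers cannot pass at this meeting, but the required vote is still 12.)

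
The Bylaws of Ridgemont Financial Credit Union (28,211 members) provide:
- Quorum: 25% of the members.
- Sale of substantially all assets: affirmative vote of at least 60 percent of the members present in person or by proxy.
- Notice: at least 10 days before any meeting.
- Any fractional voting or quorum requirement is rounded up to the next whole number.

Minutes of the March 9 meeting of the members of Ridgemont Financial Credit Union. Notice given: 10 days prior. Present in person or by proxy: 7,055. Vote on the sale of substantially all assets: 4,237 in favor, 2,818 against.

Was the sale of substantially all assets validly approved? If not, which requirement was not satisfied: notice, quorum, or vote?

Notice: 10 days given; 10 required. Satisfied.
Quorum: 25% of 28,211 = 7,052.75, rounded up to 7,053; 7,055 present. Satisfied.
Vote: requires three-fifths of those present (7,055); 3/5 of 7055 = 4233, so 4,233 needed; 4,237 in favor. Satisfied.

Valid — all requirements satisfied.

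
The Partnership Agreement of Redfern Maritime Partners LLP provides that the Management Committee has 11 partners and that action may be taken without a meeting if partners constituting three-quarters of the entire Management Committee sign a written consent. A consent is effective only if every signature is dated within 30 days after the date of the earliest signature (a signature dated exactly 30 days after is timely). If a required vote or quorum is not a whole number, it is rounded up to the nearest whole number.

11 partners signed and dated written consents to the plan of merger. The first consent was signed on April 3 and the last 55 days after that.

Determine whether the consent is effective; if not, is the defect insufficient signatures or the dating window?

Not effective — dating-window requirement not satisfied.

Signatures required: three-quarters of 11 — 3/4 of 11 = 8.25, rounded up to 9, so 9 needed; 11 signed. Sufficient.
Dating window: the latest signature is 55 days after the earliest; the limit is 30 days. Outside the window.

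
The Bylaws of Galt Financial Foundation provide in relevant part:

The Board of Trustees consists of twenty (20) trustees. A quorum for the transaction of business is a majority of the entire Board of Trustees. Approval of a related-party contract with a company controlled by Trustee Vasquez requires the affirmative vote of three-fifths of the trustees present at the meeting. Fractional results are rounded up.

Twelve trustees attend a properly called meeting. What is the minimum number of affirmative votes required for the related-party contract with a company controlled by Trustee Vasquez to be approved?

The related-party contract with a company controlled by Trustee Vasquez requires three-fifths of the trustees present (12).
3/5 of 12 = 7.20, rounded up to 8.

8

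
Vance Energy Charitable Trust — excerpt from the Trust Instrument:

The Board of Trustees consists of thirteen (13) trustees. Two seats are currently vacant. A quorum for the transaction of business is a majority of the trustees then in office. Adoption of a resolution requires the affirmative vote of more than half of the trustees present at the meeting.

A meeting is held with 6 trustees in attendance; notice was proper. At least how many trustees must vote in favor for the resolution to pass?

The resolution requires a majority of the trustees present (6).
A majority of 6 is 4.

4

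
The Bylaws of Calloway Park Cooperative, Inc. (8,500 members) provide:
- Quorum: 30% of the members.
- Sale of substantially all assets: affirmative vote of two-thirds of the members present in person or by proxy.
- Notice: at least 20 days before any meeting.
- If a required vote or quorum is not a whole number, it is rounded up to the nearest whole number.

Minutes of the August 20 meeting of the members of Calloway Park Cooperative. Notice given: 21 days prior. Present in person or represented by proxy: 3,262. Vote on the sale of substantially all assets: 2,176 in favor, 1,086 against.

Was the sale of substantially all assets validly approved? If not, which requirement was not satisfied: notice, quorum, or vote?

Valid — all requirements satisfied.

Notice: 21 days given; 20 required. Satisfied.
Quorum: 30% of 8,500 = 2,550; 3,262 present. Satisfied.
Vote: requires two-thirds of those present (3,262); 2/3 of 3262 = 2174.67, rounded up to 2175, so 2,175 needed; 2,176 in favor. Satisfied.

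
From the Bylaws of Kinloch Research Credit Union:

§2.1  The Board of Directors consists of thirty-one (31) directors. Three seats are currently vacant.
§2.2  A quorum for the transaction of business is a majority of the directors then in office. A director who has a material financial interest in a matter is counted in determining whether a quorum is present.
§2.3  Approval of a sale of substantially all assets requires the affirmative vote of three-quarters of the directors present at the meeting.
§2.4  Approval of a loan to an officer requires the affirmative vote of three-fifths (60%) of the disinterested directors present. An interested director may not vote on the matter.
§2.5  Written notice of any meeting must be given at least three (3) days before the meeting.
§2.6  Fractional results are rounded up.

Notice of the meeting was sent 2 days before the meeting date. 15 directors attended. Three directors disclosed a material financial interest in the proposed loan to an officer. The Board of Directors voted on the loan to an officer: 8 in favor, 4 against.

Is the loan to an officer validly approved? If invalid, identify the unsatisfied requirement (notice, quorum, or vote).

Notice: 2 days given; 3 required (2 < 3). Not satisfied.
Quorum: 15 present (interested directors count toward quorum); quorum is 15. Satisfied.
Vote: the loan to an officer requires three-fifths of the disinterested directors present (15 − 3 = 12). 3/5 of 12 = 7.20, rounded up to 8, so 8 affirmative votes are needed; 8 voted in favor. Satisfied.

Invalid — notice requirement not satisfied.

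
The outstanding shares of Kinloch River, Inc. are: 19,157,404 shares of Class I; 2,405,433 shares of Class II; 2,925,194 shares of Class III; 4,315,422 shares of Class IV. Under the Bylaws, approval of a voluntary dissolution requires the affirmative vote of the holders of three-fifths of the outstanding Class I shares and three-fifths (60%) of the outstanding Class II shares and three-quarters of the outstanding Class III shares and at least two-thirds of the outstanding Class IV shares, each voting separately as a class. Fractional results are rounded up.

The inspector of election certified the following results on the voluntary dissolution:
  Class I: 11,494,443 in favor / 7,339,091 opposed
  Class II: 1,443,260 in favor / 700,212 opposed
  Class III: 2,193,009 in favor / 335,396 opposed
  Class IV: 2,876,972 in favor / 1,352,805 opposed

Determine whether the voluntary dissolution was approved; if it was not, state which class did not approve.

Class I: 3/5 of 19157404 = 11494442.40, rounded up to 11494443; 11,494,443 required, 11,494,443 in favor — approved.
Class II: 3/5 of 2405433 = 1443259.80, rounded up to 1443260; 1,443,260 required, 1,443,260 in favor — approved.
Class III: 3/4 of 2925194 = 2193895.50, rounded up to 2193896; 2,193,896 required, 2,193,009 in favor — not approved.
Class IV: 2/3 of 4315422 = 2876948; 2,876,948 required, 2,876,972 in favor — approved.

Not approved — the Class III shares did not give the required vote.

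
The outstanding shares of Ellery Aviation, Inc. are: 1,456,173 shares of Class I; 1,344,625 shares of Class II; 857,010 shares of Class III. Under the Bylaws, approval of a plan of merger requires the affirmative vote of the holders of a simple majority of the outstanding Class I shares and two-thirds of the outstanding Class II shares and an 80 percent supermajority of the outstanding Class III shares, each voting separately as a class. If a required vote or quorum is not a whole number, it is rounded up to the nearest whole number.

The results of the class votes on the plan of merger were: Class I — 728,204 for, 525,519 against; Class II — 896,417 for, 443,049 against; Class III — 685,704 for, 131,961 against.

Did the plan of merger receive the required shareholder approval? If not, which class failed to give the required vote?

Approved — every class gave the required vote.

Class I: a majority of 1456173 is 728087; 728,087 required, 728,204 in favor — approved.
Class II: 2/3 of 1344625 = 896416.67, rounded up to 896417; 896,417 required, 896,417 in favor — approved.
Class III: 4/5 of 857010 = 685608; 685,608 required, 685,704 in favor — approved.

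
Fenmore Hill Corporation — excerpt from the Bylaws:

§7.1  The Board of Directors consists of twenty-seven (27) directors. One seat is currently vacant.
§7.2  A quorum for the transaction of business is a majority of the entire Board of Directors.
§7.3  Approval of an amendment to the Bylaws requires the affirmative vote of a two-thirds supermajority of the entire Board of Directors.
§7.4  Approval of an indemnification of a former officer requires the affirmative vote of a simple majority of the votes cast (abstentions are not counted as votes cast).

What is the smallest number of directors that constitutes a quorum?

14

A majority of 27 is 14.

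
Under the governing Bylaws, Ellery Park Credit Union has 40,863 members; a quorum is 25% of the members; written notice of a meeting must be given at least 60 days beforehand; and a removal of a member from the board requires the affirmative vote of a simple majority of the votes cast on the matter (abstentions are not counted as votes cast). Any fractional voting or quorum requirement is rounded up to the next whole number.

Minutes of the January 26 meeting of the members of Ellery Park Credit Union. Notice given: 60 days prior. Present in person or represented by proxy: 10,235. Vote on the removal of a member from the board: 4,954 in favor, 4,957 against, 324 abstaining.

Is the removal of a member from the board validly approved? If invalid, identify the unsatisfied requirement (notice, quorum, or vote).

Invalid — vote requirement not satisfied.

Notice: 60 days given; 60 required. Satisfied.
Quorum: 25% of 40,863 = 10,215.75, rounded up to 10,216; 10,235 present. Satisfied.
Vote: requires a majority of the votes cast (10,235 − 324 abstaining = 9,911); a majority of 9911 is 4956, so 4,956 needed; 4,954 in favor. Not satisfied.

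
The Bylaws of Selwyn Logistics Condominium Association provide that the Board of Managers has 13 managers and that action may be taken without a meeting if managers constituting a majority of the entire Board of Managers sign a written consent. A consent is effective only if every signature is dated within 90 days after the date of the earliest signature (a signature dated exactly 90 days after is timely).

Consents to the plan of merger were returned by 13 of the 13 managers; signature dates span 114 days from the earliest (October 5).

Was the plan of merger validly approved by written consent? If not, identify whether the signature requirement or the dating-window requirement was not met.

Signatures required: a majority of 13 — a majority of 13 is 7, so 7 needed; 13 signed. Sufficient.
Dating window: the latest signature is 114 days after the earliest; the limit is 90 days. Outside the window.

Not effective — dating-window requirement not satisfied.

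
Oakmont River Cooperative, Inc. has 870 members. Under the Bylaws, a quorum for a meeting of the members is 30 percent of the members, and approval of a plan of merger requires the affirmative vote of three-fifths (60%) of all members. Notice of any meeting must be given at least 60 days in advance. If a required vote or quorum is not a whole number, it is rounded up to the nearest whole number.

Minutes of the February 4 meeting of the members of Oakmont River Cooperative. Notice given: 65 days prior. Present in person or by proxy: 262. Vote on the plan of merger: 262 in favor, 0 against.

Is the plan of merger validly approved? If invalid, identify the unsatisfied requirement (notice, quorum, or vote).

Invalid — vote requirement not satisfied.

Notice: 65 days given; 60 required. Satisfied.
Quorum: 30% of 870 = 261; 262 present. Satisfied.
Vote: requires three-fifths of all members (870); 3/5 of 870 = 522, so 522 needed; 262 in favor. Not satisfied.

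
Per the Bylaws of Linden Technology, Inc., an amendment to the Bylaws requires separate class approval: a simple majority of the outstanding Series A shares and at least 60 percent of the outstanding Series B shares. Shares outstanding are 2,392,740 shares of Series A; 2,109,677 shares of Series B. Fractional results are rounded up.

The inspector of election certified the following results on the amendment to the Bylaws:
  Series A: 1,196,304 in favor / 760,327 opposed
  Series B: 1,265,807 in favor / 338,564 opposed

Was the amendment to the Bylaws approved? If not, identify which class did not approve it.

Not approved — the Series A shares did not give the required vote.

Series A: a majority of 2392740 is 1196371; 1,196,371 required, 1,196,304 in favor — not approved.
Series B: 3/5 of 2109677 = 1265806.20, rounded up to 1265807; 1,265,807 required, 1,265,807 in favor — approved.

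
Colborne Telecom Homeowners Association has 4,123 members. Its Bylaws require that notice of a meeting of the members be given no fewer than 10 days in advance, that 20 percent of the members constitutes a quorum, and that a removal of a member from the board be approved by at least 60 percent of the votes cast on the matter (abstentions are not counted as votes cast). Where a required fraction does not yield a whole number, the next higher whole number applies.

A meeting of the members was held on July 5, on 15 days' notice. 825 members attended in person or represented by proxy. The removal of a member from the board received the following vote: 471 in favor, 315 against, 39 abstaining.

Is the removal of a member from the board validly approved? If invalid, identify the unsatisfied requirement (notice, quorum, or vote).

Invalid — vote requirement not satisfied.

Notice: 15 days given; 10 required. Satisfied.
Quorum: 20% of 4,123 = 824.60, rounded up to 825; 825 present. Satisfied.
Vote: requires three-fifths of the votes cast (825 − 39 abstaining = 786); 3/5 of 786 = 471.60, rounded up to 472, so 472 needed; 471 in favor. Not satisfied.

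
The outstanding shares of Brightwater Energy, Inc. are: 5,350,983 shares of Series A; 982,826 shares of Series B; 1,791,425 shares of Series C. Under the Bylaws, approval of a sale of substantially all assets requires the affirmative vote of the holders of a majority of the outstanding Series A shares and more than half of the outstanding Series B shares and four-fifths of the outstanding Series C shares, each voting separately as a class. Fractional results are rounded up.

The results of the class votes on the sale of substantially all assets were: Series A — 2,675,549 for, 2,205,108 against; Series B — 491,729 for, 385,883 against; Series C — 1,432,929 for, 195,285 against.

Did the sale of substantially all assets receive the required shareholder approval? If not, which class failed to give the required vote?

Series A: a majority of 5350983 is 2675492; 2,675,492 required, 2,675,549 in favor — approved.
Series B: a majority of 982826 is 491414; 491,414 required, 491,729 in favor — approved.
Series C: 4/5 of 1791425 = 1433140; 1,433,140 required, 1,432,929 in favor — not approved.

Not approved — the Series C shares did not give the required vote.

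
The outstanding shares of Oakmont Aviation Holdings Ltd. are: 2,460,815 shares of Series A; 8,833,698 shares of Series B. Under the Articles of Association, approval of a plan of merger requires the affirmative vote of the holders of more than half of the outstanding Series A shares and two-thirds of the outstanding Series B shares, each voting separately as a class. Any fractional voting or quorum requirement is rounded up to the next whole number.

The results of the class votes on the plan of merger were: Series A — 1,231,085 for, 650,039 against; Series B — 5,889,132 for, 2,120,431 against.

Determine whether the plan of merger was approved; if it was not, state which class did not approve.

Approved — every class gave the required vote.

Series A: a majority of 2460815 is 1230408; 1,230,408 required, 1,231,085 in favor — approved.
Series B: 2/3 of 8833698 = 5889132; 5,889,132 required, 5,889,132 in favor — approved.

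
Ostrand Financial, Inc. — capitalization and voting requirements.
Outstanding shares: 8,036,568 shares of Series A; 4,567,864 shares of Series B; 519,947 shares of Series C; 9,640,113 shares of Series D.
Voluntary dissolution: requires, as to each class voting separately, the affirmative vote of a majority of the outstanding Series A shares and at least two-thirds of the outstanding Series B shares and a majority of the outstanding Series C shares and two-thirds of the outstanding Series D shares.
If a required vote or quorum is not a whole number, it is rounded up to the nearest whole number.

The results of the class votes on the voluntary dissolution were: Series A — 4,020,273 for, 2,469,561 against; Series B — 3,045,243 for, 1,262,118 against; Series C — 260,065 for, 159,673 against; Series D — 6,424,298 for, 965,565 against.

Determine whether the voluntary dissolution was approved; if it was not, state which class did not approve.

Series A: a majority of 8036568 is 4018285; 4,018,285 required, 4,020,273 in favor — approved.
Series B: 2/3 of 4567864 = 3045242.67, rounded up to 3045243; 3,045,243 required, 3,045,243 in favor — approved.
Series C: a majority of 519947 is 259974; 259,974 required, 260,065 in favor — approved.
Series D: 2/3 of 9640113 = 6426742; 6,426,742 required, 6,424,298 in favor — not approved.

Not approved — the Series D shares did not give the required vote.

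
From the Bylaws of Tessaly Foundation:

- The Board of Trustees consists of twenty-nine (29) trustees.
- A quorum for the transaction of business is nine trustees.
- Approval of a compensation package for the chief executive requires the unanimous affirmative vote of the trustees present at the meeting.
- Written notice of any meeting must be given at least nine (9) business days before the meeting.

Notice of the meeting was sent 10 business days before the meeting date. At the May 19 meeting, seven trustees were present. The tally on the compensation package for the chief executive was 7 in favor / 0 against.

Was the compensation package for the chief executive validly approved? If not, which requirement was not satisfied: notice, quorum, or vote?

Notice: 10 business days given; 9 required (10 ≥ 9). Satisfied.
Quorum: 7 present; quorum is 9. Not satisfied.
Vote: the compensation package for the chief executive requires the unanimous vote of the trustees present (7). Unanimous means all 7, so 7 affirmative votes are needed; 7 voted in favor. Satisfied. (Moot — without a quorum no business can be validly transacted.)

Invalid — quorum requirement not satisfied.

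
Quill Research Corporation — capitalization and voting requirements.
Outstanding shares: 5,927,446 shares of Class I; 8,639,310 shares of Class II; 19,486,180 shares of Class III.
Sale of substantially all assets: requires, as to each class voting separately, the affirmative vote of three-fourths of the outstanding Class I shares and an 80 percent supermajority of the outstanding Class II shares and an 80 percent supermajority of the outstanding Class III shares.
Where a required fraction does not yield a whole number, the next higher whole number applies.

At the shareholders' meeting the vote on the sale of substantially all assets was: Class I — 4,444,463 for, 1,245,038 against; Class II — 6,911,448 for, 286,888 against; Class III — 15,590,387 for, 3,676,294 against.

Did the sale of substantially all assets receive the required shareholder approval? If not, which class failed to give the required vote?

Not approved — the Class I shares did not give the required vote.

Class I: 3/4 of 5927446 = 4445584.50, rounded up to 4445585; 4,445,585 required, 4,444,463 in favor — not approved.
Class II: 4/5 of 8639310 = 6911448; 6,911,448 required, 6,911,448 in favor — approved.
Class III: 4/5 of 19486180 = 15588944; 15,588,944 required, 15,590,387 in favor — approved.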